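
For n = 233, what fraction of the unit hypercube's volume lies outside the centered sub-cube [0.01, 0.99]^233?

The inner cube has side 1-2·0.01 = 0.98 and volume (0.98)^233 ≈ 0.00903, so the shell holds 0.99097 of the volume.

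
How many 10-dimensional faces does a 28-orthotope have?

Choose 10 of 28 axes to span the face (C(28,10) = 13123110 ways), then fix each of the remaining 18 coordinates at one of its two extreme values (2^18 = 262144 ways): 13123110·262144 = 3440144547840.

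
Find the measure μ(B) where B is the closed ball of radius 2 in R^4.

The n-ball volume is π^(n/2)·r^n/Γ(n/2+1). With n=4, r=2: V = 8·π^2 ≈ 78.9568.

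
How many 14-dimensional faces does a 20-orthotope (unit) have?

An n-cube has C(n,k)·2^(n-k) k-faces. Here C(20,14)·2^6 = 38760·64 = 2480640.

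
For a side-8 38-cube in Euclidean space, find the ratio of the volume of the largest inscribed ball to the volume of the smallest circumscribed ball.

The radii are 8/2 and 8√38/2, so the volume ratio is (1/√38)^38 = 38^{-38/2} ≈ 9.64077e-31.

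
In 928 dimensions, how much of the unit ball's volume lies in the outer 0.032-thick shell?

1 - (1-0.032)^928 ≈ 1 - 7.804e-14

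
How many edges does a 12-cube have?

Each of the 2^12 = 4096 vertices has degree 12; total edges = 12·2^12/2 = 24576.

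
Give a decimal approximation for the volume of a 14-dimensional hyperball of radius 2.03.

The n-ball volume is π^(n/2)·r^n/Γ(n/2+1). With n=14, r=2.03: V ≈ 12093.8.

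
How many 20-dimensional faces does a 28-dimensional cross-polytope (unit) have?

An n-cross-polytope has 2^(k+1)·C(n,k+1) k-faces. Here 2^21·C(28,21) = 2097152·1184040 = 2483111854080.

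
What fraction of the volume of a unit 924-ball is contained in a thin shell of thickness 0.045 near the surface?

Shell fraction = 1 - (1-0.045)^924 ≈ 1 - 3.335e-19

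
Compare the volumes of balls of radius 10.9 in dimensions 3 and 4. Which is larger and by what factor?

V_3(10.9) ≈ 5424.6, V_4(10.9) ≈ 69658.8. The 4-ball is larger by a factor of 12.84.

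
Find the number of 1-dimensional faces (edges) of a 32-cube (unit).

Each of the 2^32 = 4294967296 vertices has degree 32; total edges = 32·2^32/2 = 68719476736.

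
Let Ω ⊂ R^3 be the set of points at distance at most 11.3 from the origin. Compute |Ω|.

V_3(11.3) = π^(3/2) · (11.3)^3 / Γ(3/2 + 1) ≈ 6043.99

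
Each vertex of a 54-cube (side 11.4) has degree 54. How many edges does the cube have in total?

Number of 1-faces = C(54,1)·2^(54-1) = 54·9007199254740992 = 486388759756013568.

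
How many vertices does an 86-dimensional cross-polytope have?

Number of vertices = 2n = 172.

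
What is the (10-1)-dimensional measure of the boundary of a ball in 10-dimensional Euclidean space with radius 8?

The surface area of an n-ball is 2π^(n/2) r^(n-1) / Γ(n/2). For n=10, r=8: 33554432·π^5/3 ≈ 3.42277e+09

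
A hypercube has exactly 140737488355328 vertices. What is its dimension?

2^n = 140737488355328 ⇒ n = log_2(140737488355328) = 47.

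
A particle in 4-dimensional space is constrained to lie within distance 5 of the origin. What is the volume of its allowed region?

V_4(5) = π^(4/2) · (5)^4 / Γ(4/2 + 1) = 625·π^2/2 ≈ 3084.25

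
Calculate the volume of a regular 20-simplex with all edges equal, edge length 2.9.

Volume = 2.9^20 · √(21/2^20) / 20! ≈ 3.2557e-12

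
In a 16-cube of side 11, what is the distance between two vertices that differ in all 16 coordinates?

||(11,11,...,11)|| = √(16)·11 = 44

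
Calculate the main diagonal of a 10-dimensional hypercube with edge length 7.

The space diagonal of an n-cube of side s is s√n. Here 7·√10 ≈ 22.1359.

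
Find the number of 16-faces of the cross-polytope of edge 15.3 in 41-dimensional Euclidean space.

Each 16-face is the convex hull of 17 vertices, one chosen as ±e_i from each of 17 distinct axes: 2^17·C(41,17) = 19868481021542400.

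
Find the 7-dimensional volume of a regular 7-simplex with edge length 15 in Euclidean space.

V_7 = √(8) · 15^7 / (7! · 2^(7/2)) ≈ 8475.17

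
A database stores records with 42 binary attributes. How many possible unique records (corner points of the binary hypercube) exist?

The 42-cube has 2^42 = 4398046511104 vertices.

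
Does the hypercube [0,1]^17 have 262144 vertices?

False. The 17-cube has 2^17 = 131072 vertices.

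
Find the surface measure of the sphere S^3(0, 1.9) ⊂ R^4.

S = n·V_n(r)/r = 4·V_4(1.9)/1.9 (volume-to-surface relation), giving 135.391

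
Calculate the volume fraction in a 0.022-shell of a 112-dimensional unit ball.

Shell fraction = 1 - (1-0.022)^112 ≈ 0.917215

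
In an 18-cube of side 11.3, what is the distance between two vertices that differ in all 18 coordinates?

The space diagonal of an n-cube of side s is s√n. Here 11.3·√18 ≈ 47.9418.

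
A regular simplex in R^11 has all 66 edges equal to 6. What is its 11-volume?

For a regular n-simplex with edge a, V = (a^n / n!)·√((n+1)/2^n). With a=6, n=11: V ≈ 0.695719.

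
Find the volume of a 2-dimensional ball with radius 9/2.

The n-ball volume is π^(n/2)·r^n/Γ(n/2+1). With n=2, r=9/2: V = 81·π/4 ≈ 63.6173.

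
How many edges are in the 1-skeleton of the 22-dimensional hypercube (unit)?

Each of the 2^22 = 4194304 vertices has degree 22; total edges = 22·2^22/2 = 46137344.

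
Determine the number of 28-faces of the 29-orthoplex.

Each 28-face is the convex hull of 29 vertices, one chosen as ±e_i from each of 29 distinct axes: 2^29·C(29,29) = 536870912.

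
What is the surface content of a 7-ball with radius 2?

The surface area of an n-ball is 2π^(n/2) r^(n-1) / Γ(n/2). For n=7, r=2: 1024·π^3/15 ≈ 2116.7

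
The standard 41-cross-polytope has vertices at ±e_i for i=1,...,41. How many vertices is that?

The vertices are ±e_1, ..., ±e_41, so there are 2·41 = 82.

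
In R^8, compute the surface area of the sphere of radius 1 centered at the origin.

The surface area of an n-ball is 2π^(n/2) r^(n-1) / Γ(n/2). For n=8, r=1: π^4/3 ≈ 32.4697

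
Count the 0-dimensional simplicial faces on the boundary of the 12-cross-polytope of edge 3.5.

f_0(12-orthoplex) = 2^1 · (12 choose 1) = 24.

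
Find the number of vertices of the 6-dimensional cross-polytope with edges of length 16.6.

The 6-dimensional cross-polytope has 2n = 2·6 = 12 vertices.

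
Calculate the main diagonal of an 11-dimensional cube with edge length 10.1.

The space diagonal of an n-cube of side s is s√n. Here 10.1·√11 ≈ 33.4979.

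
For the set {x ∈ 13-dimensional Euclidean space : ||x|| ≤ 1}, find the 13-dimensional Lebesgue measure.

V = 128·π^6/135135 ≈ 0.910629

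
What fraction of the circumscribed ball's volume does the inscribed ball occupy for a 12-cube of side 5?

The radii are 5/2 and 5√12/2, so the volume ratio is (1/√12)^12 = 12^{-12/2} ≈ 3.34898e-07.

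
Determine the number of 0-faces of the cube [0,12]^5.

Number of 0-faces = C(5,0) · 2^(5-0) = 1 · 32 = 32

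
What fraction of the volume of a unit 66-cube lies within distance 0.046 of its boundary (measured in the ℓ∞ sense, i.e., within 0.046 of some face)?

Shell fraction = 1 - (1-0.092)^66 ≈ 0.998287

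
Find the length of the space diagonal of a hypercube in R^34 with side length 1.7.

Diagonal = √34 · 1.7 ≈ 9.91262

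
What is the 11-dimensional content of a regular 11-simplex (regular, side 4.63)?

For a regular n-simplex with edge a, V = (a^n / n!)·√((n+1)/2^n). With a=4.63, n=11: V ≈ 0.040194.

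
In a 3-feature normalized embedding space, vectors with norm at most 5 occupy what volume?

Volume = π^{3/2}·(5)^3/Γ(5/2) = 500·π/3 ≈ 523.599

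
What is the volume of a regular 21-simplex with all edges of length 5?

For a regular n-simplex with edge a, V = (a^n / n!)·√((n+1)/2^n). With a=5, n=21: V ≈ 3.02289e-08.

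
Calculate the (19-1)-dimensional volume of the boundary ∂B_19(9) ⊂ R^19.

S_19(9) = 2·π^(19/2)·(9)^18 / Γ(19/2) = 1897492673384285184·π^9/425425 ≈ 1.32955e+17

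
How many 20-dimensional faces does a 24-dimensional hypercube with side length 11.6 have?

f_20(24-cube) = (24 choose 20) · 2^4 = 170016.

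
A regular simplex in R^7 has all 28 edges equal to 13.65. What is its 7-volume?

V_7 = √(8) · 13.65^7 / (7! · 2^(7/2)) ≈ 4379.64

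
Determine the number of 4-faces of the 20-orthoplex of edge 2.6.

Each 4-face is the convex hull of 5 vertices, one chosen as ±e_i from each of 5 distinct axes: 2^5·C(20,5) = 496128.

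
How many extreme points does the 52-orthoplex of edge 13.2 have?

Number of vertices = 2n = 104.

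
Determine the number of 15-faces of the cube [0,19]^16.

Choose 15 of 16 axes to span the face (C(16,15) = 16 ways), then fix each of the remaining 1 coordinate at one of its two extreme values (2^1 = 2 ways): 16·2 = 32.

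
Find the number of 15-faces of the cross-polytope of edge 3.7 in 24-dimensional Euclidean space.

An n-cross-polytope has 2^(k+1)·C(n,k+1) k-faces. Here 2^16·C(24,16) = 65536·735471 = 48199827456.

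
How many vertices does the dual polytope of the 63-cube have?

The 63-dimensional cross-polytope has 2n = 2·63 = 126 vertices.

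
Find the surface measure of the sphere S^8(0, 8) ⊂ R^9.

|∂B_9(8)| = 536870912·π^4/105 ≈ 4.98058e+08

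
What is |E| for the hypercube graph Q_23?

Each of the 2^23 = 8388608 vertices has degree 23; total edges = 23·2^23/2 = 96468992.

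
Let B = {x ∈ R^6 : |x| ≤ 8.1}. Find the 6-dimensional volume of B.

Volume = π^{6/2}·(8.1)^6/Γ(4) ≈ 1.45951e+06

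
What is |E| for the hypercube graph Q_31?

Each of the 2^31 = 2147483648 vertices has degree 31; total edges = 31·2^31/2 = 33285996544.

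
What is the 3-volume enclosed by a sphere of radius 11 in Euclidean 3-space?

V_3(11) = π^(3/2) · (11)^3 / Γ(3/2 + 1) = 5324·π/3 ≈ 5575.28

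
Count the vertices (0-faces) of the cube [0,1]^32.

An n-cube has 2^n vertices; for n = 32 that is 2^32 = 4294967296.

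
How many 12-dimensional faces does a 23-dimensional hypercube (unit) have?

Number of 12-faces = C(23,12) · 2^(23-12) = 1352078 · 2048 = 2769055744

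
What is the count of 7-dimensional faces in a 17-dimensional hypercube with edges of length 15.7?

An n-cube has C(n,k)·2^(n-k) k-faces. Here C(17,7)·2^10 = 19448·1024 = 19914752.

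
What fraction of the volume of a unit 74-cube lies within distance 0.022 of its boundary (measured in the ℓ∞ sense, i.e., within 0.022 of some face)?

1 - (1 - 2·0.022)^74 = 1 - 0.956^74 ≈ 0.9642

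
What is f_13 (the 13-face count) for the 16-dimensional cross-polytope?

An n-cross-polytope has 2^(k+1)·C(n,k+1) k-faces. Here 2^14·C(16,14) = 16384·120 = 1966080.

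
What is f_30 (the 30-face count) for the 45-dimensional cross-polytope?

Each 30-face is the convex hull of 31 vertices, one chosen as ±e_i from each of 31 distinct axes: 2^31·C(45,31) = 358353463146530734080.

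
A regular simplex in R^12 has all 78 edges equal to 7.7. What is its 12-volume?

For a regular n-simplex with edge a, V = (a^n / n!)·√((n+1)/2^n). With a=7.7, n=12: V ≈ 5.10909.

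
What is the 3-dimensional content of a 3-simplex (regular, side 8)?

Volume = (√2/12) · 8³ = 60.3398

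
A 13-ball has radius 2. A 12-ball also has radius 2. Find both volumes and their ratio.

V_13(2) ≈ 7459.87. V_12(2) ≈ 5469.24. Ratio V_13/V_12 ≈ 1.364.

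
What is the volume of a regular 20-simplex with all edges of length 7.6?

V_20 = √(21) · 7.6^20 / (20! · 2^(20/2)) ≈ 0.000760251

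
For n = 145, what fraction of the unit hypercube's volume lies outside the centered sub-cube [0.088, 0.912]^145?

Shell fraction = 1 - (1-0.176)^145 ≈ 1 - 6.448e-13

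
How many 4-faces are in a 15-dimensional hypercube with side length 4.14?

f_4(15-cube) = (15 choose 4) · 2^11 = 2795520.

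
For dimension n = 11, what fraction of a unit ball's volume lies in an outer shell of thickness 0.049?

1 - (1-0.049)^11 ≈ 0.424579 ≈ 42.46%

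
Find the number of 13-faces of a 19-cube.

f_13(19-cube) = (19 choose 13) · 2^6 = 1736448.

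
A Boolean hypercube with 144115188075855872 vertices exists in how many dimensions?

The n-cube has 2^n vertices, and 144115188075855872 = 2^57, so n = 57.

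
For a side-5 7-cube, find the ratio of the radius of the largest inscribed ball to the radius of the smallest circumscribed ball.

Ratio = (s/2)/(s√7/2) = 7^(-1/2) ≈ 0.377964.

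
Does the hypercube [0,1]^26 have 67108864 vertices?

True. The 26-cube has 2^26 = 67108864 vertices.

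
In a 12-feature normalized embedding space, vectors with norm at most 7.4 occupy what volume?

Volume = π^{12/2}·(7.4)^12/Γ(7) ≈ 3.60037e+10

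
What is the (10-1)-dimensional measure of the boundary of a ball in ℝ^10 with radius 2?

S_10(2) = 2·π^(10/2)·(2)^9 / Γ(10/2) = 128·π^5/3 ≈ 13056.8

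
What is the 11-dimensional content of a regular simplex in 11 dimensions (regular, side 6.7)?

Volume = 6.7^11 · √(12/2^11) / 11! ≈ 2.34203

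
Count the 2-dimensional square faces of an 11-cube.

An n-cube has C(n,k)·2^(n-k) k-faces. Here C(11,2)·2^9 = 55·512 = 28160.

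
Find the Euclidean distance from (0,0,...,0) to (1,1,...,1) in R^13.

||(1,1,...,1)|| = √(13)·1 ≈ 3.60555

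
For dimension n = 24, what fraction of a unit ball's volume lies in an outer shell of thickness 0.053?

1 - (1-0.053)^24 ≈ 0.729355 ≈ 72.94%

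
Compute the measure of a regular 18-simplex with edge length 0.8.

V_18 = √(19) · 0.8^18 / (18! · 2^(18/2)) ≈ 2.39544e-20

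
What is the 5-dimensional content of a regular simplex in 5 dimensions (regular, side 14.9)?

Volume = 14.9^5 · √(6/2^5) / 5! ≈ 2650.03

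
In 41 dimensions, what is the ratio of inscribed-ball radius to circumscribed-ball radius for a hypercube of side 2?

r_in = 2/2 (half the side); r_out = 2√41/2 (half the diagonal). Ratio = 1/√41 ≈ 0.156174.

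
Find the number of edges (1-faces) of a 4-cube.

An n-cube has C(n,k)·2^(n-k) k-faces. Here C(4,1)·2^3 = 4·8 = 32.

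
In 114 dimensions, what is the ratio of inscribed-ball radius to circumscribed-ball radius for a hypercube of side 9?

r_in / r_out = (9/2) / (9√114/2) = 1/√114 ≈ 0.0936586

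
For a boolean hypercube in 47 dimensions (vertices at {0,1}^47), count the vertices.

Each vertex is a binary string of length 47, so there are 2^47 = 140737488355328.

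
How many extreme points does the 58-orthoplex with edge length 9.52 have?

The vertices are ±e_1, ..., ±e_58, so there are 2·58 = 116.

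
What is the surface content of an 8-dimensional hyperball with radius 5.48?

The surface area of an n-ball is 2π^(n/2) r^(n-1) / Γ(n/2). For n=8, r=5.48: 4.81884e+06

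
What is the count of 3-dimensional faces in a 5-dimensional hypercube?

An n-cube has C(n,k)·2^(n-k) k-faces. Here C(5,3)·2^2 = 10·4 = 40.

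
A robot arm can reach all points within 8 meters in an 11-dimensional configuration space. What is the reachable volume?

V = 549755813888·π^5/10395 ≈ 1.61843e+10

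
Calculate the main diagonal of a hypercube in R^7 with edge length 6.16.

d = √(6.16² + 6.16² + ... + 6.16²) [7 terms] = √(7·6.16²) = 6.16√7 ≈ 16.2978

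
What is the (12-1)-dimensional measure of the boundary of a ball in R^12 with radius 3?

S_12(3) = 2·π^(12/2)·(3)^11 / Γ(12/2) = 59049·π^6/20 ≈ 2.83845e+06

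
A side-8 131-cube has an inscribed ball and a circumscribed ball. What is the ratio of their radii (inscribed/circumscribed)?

r_in / r_out = (8/2) / (8√131/2) = 1/√131 ≈ 0.0873704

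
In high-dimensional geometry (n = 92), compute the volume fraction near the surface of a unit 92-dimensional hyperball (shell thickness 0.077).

1 - (1-0.077)^92 ≈ 0.999371 ≈ 99.94%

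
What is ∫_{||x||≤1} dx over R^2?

Volume = π^{2/2}·(1)^2/Γ(2) = π ≈ 3.14159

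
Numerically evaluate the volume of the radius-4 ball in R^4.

V_4(4) = π^(4/2) · (4)^4 / Γ(4/2 + 1) = 128·π^2 ≈ 1263.31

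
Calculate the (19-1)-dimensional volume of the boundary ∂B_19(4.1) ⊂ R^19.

The surface area of an n-ball is 2π^(n/2) r^(n-1) / Γ(n/2). For n=19, r=4.1: 9.49402e+10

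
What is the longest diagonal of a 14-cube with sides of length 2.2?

The space diagonal of an n-cube of side s is s√n. Here 2.2·√14 ≈ 8.23165.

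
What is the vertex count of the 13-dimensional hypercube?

Number of vertices = 2^13 = 8192.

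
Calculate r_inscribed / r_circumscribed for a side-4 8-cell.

r_in = 4/2 (half the side); r_out = 4√4/2 (half the diagonal). Ratio = 1/√4 ≈ 0.5.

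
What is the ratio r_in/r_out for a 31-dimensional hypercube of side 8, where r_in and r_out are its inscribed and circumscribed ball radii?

r_in / r_out = (8/2) / (8√31/2) = 1/√31 ≈ 0.179605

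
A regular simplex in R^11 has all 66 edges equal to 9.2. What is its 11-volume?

Volume = 9.2^11 · √(12/2^11) / 11! ≈ 76.6366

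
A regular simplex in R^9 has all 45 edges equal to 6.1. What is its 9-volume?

For a regular n-simplex with edge a, V = (a^n / n!)·√((n+1)/2^n). With a=6.1, n=9: V ≈ 4.50371.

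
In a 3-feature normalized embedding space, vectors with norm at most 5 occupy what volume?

Volume = π^{3/2}·(5)^3/Γ(5/2) = 500·π/3 ≈ 523.599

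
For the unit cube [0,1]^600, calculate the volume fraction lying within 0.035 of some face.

The inner cube has side 1-2·0.035 = 0.93 and volume (0.93)^600 ≈ 1.23e-19, so the shell holds 1 - 1.23e-19 of the volume.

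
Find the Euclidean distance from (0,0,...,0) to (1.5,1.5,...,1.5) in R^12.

The space diagonal of an n-cube of side s is s√n. Here 1.5·√12 ≈ 5.19615.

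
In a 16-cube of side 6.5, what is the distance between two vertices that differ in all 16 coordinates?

Diagonal = √16 · 6.5 = 26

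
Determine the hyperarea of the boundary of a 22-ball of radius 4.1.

S_22(4.1) = 2·π^(22/2)·(4.1)^21 / Γ(22/2) ≈ 1.19778e+12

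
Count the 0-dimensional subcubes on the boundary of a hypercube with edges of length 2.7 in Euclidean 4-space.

Number of 0-faces = C(4,0) · 2^(4-0) = 1 · 16 = 16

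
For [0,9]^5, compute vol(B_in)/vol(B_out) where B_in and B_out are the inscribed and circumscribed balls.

V_in/V_out = n^(-n/2) = 5^(-5/2) ≈ 0.0178885.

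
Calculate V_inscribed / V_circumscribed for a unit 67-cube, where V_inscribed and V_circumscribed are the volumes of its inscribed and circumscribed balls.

Volume scales as r^n, and r_in/r_out = 1/√67, giving (1/√67)^67 ≈ 6.70647e-62.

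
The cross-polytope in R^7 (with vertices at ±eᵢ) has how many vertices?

An n-cross-polytope has 2n vertices; here n = 7, giving 14.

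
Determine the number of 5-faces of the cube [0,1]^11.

An n-cube has C(n,k)·2^(n-k) k-faces. Here C(11,5)·2^6 = 462·64 = 29568.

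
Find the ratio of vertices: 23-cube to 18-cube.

The 23-cube has 2^23 = 8388608 vertices. The 18-cube has 2^18 = 262144 vertices. Ratio: 8388608/262144 = 32.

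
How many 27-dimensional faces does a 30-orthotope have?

Number of 27-faces = C(30,27) · 2^(30-27) = 4060 · 8 = 32480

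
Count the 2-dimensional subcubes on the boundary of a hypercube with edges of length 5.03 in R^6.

f_2(6-cube) = (6 choose 2) · 2^4 = 240.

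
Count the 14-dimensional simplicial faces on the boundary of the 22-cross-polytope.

f_14(22-orthoplex) = 2^15 · (22 choose 15) = 5588385792.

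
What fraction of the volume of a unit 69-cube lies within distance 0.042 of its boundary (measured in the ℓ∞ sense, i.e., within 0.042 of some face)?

The inner cube has side 1-2·0.042 = 0.916 and volume (0.916)^69 ≈ 0.002348, so the shell holds 0.997652 of the volume.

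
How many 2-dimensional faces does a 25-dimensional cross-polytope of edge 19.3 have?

Each 2-face is the convex hull of 3 vertices, one chosen as ±e_i from each of 3 distinct axes: 2^3·C(25,3) = 18400.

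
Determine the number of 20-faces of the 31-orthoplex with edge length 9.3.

Number of 20-faces = 2^(20+1) · C(31,20+1) = 2097152 · 44352165 = 93013231534080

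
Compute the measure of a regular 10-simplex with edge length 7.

For a regular n-simplex with edge a, V = (a^n / n!)·√((n+1)/2^n). With a=7, n=10: V ≈ 8.06796.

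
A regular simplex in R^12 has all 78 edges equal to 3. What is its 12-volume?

V = (3^12 / 12!) · √((12+1) / 2^12) ≈ 6.25043e-05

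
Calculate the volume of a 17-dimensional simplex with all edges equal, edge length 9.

For a regular n-simplex with edge a, V = (a^n / n!)·√((n+1)/2^n). With a=9, n=17: V ≈ 0.549459.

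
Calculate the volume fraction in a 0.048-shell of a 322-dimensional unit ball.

1 - (1-0.048)^322 ≈ 0.9999998678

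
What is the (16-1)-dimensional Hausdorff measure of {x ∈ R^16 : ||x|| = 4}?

|∂B_16(4)| = 134217728·π^8/315 ≈ 4.04295e+09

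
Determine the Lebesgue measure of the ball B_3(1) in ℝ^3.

The n-ball volume is π^(n/2)·r^n/Γ(n/2+1). With n=3, r=1: V = 4·π/3 ≈ 4.18879.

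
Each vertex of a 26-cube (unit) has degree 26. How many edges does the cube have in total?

Each of the 2^26 = 67108864 vertices has degree 26; total edges = 26·2^26/2 = 872415232.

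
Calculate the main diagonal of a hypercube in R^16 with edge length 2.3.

||(2.3,2.3,...,2.3)|| = √(16)·2.3 = 9.2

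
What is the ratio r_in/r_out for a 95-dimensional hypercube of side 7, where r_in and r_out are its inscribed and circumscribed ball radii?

Ratio = (s/2)/(s√95/2) = 95^(-1/2) ≈ 0.102598.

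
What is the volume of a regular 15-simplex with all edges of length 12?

V_15 = √(16) · 12^15 / (15! · 2^(15/2)) ≈ 260.348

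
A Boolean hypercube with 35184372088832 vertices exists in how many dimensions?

The n-cube has 2^n vertices, and 35184372088832 = 2^45, so n = 45.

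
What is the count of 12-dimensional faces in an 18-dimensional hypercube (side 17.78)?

An n-cube has C(n,k)·2^(n-k) k-faces. Here C(18,12)·2^6 = 18564·64 = 1188096.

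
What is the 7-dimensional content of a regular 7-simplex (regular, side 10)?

V = (10^7 / 7!) · √((7+1) / 2^7) ≈ 496.032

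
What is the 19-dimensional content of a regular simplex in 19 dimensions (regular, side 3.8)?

Volume = 3.8^19 · √(20/2^19) / 19! ≈ 5.26652e-09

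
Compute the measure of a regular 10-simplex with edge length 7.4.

V = (7.4^10 / 10!) · √((10+1) / 2^10) ≈ 14.0637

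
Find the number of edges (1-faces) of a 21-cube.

Choose 1 of 21 axes to span the face (C(21,1) = 21 ways), then fix each of the remaining 20 coordinates at one of its two extreme values (2^20 = 1048576 ways): 21·1048576 = 22020096.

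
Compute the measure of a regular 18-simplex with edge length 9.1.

For a regular n-simplex with edge a, V = (a^n / n!)·√((n+1)/2^n). With a=9.1, n=18: V ≈ 0.243507.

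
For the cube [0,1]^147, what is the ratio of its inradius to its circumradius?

r_in / r_out = (1/2) / (1√147/2) = 1/√147 ≈ 0.0824786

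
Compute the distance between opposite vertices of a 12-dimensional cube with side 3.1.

The space diagonal of an n-cube of side s is s√n. Here 3.1·√12 ≈ 10.7387.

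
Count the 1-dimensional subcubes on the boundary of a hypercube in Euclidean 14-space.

Number of 1-faces = C(14,1) · 2^(14-1) = 14 · 8192 = 114688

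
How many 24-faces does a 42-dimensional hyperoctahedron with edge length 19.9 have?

An n-cross-polytope has 2^(k+1)·C(n,k+1) k-faces. Here 2^25·C(42,25) = 33554432·254661927156 = 8545036317744955392.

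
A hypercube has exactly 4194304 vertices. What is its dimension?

The n-cube has 2^n vertices, and 4194304 = 2^22, so n = 22.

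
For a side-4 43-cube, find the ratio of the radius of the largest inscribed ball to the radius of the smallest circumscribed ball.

For an n-cube of any side s, the inradius is s/2 and the circumradius is s√n/2, so the ratio is 1/√43 ≈ 0.152499.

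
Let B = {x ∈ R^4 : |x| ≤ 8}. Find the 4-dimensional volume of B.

The n-ball volume is π^(n/2)·r^n/Γ(n/2+1). With n=4, r=8: V = 2048·π^2 ≈ 20212.9.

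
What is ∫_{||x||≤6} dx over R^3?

The n-ball volume is π^(n/2)·r^n/Γ(n/2+1). With n=3, r=6: V = 288·π ≈ 904.779.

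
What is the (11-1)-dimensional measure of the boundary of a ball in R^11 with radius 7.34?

|∂B_11(7.34)| ≈ 9.40715e+09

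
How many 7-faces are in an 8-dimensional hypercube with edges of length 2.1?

Choose 7 of 8 axes to span the face (C(8,7) = 8 ways), then fix each of the remaining 1 coordinate at one of its two extreme values (2^1 = 2 ways): 8·2 = 16.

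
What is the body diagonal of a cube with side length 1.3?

The space diagonal of an n-cube of side s is s√n. Here 1.3·√3 ≈ 2.25167.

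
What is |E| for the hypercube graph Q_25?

The 25-cube has n·2^(n-1) = 25·2^24 = 25·16777216 = 419430400 edges.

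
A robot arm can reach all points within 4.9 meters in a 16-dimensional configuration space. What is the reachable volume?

The n-ball volume is π^(n/2)·r^n/Γ(n/2+1). With n=16, r=4.9: V ≈ 2.59906e+10.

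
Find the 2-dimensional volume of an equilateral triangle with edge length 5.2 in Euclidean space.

Area = (√3/4) · 5.2² = 11.7087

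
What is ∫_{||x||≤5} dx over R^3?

Volume = π^{3/2}·(5)^3/Γ(5/2) = 500·π/3 ≈ 523.599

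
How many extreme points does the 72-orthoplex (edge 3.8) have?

The vertices are ±e_1, ..., ±e_72, so there are 2·72 = 144.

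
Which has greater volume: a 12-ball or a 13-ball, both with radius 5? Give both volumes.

V_12(5) ≈ 3.25992e+08. V_13(5) ≈ 1.11161e+09. The 13-ball is larger.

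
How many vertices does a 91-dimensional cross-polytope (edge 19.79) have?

The 91-dimensional cross-polytope has 2n = 2·91 = 182 vertices.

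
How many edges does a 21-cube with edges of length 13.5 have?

The 21-cube has n·2^(n-1) = 21·2^20 = 21·1048576 = 22020096 edges.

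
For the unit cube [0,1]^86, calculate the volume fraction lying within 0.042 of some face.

The inner cube has side 1-2·0.042 = 0.916 and volume (0.916)^86 ≈ 0.0005285, so the shell holds 0.999472 of the volume.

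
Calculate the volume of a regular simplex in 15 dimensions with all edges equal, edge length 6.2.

Volume = 6.2^15 · √(16/2^15) / 15! ≈ 0.012993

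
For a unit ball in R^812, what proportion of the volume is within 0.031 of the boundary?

V(inner)/V(outer) = ((1-0.031)/1)^812 ≈ 7.851e-12, so the shell fraction is 1 - 7.851e-12.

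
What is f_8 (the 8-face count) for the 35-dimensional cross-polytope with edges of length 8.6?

Each 8-face is the convex hull of 9 vertices, one chosen as ±e_i from each of 9 distinct axes: 2^9·C(35,9) = 36151019520.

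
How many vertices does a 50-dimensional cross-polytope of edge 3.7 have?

The 50-dimensional cross-polytope has 2n = 2·50 = 100 vertices.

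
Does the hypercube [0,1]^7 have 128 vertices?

True. The 7-cube has 2^7 = 128 vertices.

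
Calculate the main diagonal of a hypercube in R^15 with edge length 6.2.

||(6.2,6.2,...,6.2)|| = √(15)·6.2 ≈ 24.0125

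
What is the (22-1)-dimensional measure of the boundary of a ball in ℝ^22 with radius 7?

|∂B_22(7)| = 79792266297612001·π^11/259200 ≈ 9.05679e+16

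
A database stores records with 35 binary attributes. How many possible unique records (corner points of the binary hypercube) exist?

The 35-cube has 2^35 = 34359738368 vertices.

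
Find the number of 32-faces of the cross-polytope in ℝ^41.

An n-cross-polytope has 2^(k+1)·C(n,k+1) k-faces. Here 2^33·C(41,33) = 8589934592·95548245 = 820753174930391040.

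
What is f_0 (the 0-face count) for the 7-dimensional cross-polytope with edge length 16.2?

Each 0-face is the convex hull of 1 vertex, one chosen as ±e_i from each of 1 distinct axis: 2^1·C(7,1) = 14.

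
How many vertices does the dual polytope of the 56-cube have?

Number of vertices = 2n = 112.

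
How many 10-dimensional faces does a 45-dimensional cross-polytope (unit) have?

Number of 10-faces = 2^(10+1) · C(45,10+1) = 2048 · 10150595910 = 20788420423680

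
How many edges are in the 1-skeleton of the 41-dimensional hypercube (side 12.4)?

The 41-cube has n·2^(n-1) = 41·2^40 = 41·1099511627776 = 45079976738816 edges.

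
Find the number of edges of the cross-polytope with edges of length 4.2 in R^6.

Each 1-face is the convex hull of 2 vertices, one chosen as ±e_i from each of 2 distinct axes: 2^2·C(6,2) = 60.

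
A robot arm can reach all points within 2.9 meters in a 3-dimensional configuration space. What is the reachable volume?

V_3(2.9) = π^(3/2) · (2.9)^3 / Γ(3/2 + 1) ≈ 102.16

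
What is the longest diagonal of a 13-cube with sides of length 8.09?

||(8.09,8.09,...,8.09)|| = √(13)·8.09 ≈ 29.1689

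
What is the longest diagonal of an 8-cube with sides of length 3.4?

||(3.4,3.4,...,3.4)|| = √(8)·3.4 ≈ 9.61665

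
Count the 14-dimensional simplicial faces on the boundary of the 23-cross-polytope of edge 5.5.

Each 14-face is the convex hull of 15 vertices, one chosen as ±e_i from each of 15 distinct axes: 2^15·C(23,15) = 16066609152.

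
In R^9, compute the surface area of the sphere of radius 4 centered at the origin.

S_9(4) = 2·π^(9/2)·(4)^8 / Γ(9/2) = 2097152·π^4/105 ≈ 1.94554e+06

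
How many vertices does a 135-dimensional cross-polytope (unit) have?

An n-cross-polytope has 2n vertices; here n = 135, giving 270.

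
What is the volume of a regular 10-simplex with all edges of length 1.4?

For a regular n-simplex with edge a, V = (a^n / n!)·√((n+1)/2^n). With a=1.4, n=10: V ≈ 8.26159e-07.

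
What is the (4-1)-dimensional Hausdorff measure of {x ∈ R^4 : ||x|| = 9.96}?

|∂B_4(9.96)| ≈ 19503.3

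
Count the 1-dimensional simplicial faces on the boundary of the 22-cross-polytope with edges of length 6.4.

Number of 1-faces = 2^(1+1) · C(22,1+1) = 4 · 231 = 924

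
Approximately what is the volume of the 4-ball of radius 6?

The n-ball volume is π^(n/2)·r^n/Γ(n/2+1). With n=4, r=6: V = 648·π^2 ≈ 6395.5.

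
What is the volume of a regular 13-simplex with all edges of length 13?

Volume = 13^13 · √(14/2^13) / 13! ≈ 2010.72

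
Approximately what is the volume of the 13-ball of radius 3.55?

The n-ball volume is π^(n/2)·r^n/Γ(n/2+1). With n=13, r=3.55: V ≈ 1.29512e+07.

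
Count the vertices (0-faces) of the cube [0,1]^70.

Each vertex is a binary string of length 70, so there are 2^70 = 1180591620717411303424.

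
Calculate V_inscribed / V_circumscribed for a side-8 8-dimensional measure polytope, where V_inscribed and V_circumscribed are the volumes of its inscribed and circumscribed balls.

Volume scales as r^n, and r_in/r_out = 1/√8, giving (1/√8)^8 ≈ 0.000244141.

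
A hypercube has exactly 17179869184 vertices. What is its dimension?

2^n = 17179869184 ⇒ n = log_2(17179869184) = 34.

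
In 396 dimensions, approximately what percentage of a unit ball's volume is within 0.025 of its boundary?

1 - (1-0.025)^396 ≈ 0.999956 ≈ 99.995576%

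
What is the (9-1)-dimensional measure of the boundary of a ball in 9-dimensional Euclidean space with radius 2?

S_9(2) = 2·π^(9/2)·(2)^8 / Γ(9/2) = 8192·π^4/105 ≈ 7599.76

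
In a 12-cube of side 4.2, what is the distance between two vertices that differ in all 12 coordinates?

The space diagonal of an n-cube of side s is s√n. Here 4.2·√12 ≈ 14.5492.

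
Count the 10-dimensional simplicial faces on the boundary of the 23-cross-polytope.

Each 10-face is the convex hull of 11 vertices, one chosen as ±e_i from each of 11 distinct axes: 2^11·C(23,11) = 2769055744.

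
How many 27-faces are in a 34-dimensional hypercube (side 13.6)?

f_27(34-cube) = (34 choose 27) · 2^7 = 688590848.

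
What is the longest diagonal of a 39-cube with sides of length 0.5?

d = √(0.5² + 0.5² + ... + 0.5²) [39 terms] = √(39·0.5²) = 0.5√39 ≈ 3.1225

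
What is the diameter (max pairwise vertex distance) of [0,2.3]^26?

d = √(2.3² + 2.3² + ... + 2.3²) [26 terms] = √(26·2.3²) = 2.3√26 ≈ 11.7277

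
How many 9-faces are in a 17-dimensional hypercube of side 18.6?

An n-cube has C(n,k)·2^(n-k) k-faces. Here C(17,9)·2^8 = 24310·256 = 6223360.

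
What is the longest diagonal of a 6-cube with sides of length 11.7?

The space diagonal of an n-cube of side s is s√n. Here 11.7·√6 ≈ 28.659.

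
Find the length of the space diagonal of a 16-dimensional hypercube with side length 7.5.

Diagonal = √16 · 7.5 = 30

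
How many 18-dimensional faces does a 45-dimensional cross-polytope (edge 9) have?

f_18(45-orthoplex) = 2^19 · (45 choose 19) = 1278404029065461760.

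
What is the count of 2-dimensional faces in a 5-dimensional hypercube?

An n-cube has C(n,k)·2^(n-k) k-faces. Here C(5,2)·2^3 = 10·8 = 80.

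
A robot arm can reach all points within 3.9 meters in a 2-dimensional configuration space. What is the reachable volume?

Volume = π^{2/2}·(3.9)^2/Γ(2) ≈ 47.7836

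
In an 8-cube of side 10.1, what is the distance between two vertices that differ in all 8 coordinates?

d = √(10.1² + 10.1² + ... + 10.1²) [8 terms] = √(8·10.1²) = 10.1√8 ≈ 28.5671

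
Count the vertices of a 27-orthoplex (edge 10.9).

An n-cross-polytope has 2n vertices; here n = 27, giving 54.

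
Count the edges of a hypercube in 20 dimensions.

An n-cube has n·2^(n-1) edges. With n = 20: 20·524288 = 10485760.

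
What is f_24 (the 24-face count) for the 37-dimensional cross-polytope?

Each 24-face is the convex hull of 25 vertices, one chosen as ±e_i from each of 25 distinct axes: 2^25·C(37,25) = 62159014720438272.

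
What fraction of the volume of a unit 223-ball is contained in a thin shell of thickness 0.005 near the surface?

1 - (1-0.005)^223 ≈ 0.673001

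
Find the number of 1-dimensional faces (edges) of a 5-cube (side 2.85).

Each of the 2^5 = 32 vertices has degree 5; total edges = 5·2^5/2 = 80.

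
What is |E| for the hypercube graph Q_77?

The 77-cube has n·2^(n-1) = 77·2^76 = 77·75557863725914323419136 = 5817955506895402903273472 edges.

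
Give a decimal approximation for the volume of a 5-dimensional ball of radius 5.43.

The n-ball volume is π^(n/2)·r^n/Γ(n/2+1). With n=5, r=5.43: V ≈ 24848.4.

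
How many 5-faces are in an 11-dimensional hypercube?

Choose 5 of 11 axes to span the face (C(11,5) = 462 ways), then fix each of the remaining 6 coordinates at one of its two extreme values (2^6 = 64 ways): 462·64 = 29568.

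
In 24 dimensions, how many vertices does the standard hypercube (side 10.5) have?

Number of vertices = 2^24 = 16777216.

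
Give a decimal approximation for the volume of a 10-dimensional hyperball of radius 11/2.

V_10(11/2) = π^(10/2) · (11/2)^10 / Γ(10/2 + 1) = 25937424601·π^5/122880 ≈ 6.45944e+07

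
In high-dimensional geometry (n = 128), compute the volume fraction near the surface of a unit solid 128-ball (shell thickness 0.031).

1 - (1-0.031)^128 ≈ 0.98224 ≈ 98.22%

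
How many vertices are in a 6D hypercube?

Choose 0 of 6 axes to span the face (C(6,0) = 1 way), then fix each of the remaining 6 coordinates at one of its two extreme values (2^6 = 64 ways): 1·64 = 64.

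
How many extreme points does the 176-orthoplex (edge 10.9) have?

An n-cross-polytope has 2n vertices; here n = 176, giving 352.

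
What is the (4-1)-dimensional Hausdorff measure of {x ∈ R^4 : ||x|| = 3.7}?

S = n·V_n(r)/r = 4·V_4(3.7)/3.7 (volume-to-surface relation), giving 999.85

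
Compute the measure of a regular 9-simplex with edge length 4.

V = (4^9 / 9!) · √((9+1) / 2^9) ≈ 0.100958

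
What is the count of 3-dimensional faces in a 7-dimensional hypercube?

f_3(7-cube) = (7 choose 3) · 2^4 = 560.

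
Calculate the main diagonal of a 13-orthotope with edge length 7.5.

||(7.5,7.5,...,7.5)|| = √(13)·7.5 ≈ 27.0416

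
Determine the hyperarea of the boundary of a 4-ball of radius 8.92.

S = n·V_n(r)/r = 4·V_4(8.92)/8.92 (volume-to-surface relation), giving 14009.6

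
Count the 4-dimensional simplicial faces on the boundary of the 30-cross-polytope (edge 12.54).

f_4(30-orthoplex) = 2^5 · (30 choose 5) = 4560192.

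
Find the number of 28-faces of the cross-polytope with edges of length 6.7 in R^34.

Each 28-face is the convex hull of 29 vertices, one chosen as ±e_i from each of 29 distinct axes: 2^29·C(34,29) = 149387552489472.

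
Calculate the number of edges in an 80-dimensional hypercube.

Number of 1-faces = C(80,1)·2^(80-1) = 80·604462909807314587353088 = 48357032784585166988247040.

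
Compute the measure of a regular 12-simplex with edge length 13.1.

V_12 = √(13) · 13.1^12 / (12! · 2^(12/2)) ≈ 3004.07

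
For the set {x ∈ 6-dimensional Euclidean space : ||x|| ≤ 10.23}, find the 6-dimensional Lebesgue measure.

The n-ball volume is π^(n/2)·r^n/Γ(n/2+1). With n=6, r=10.23: V ≈ 5.92314e+06.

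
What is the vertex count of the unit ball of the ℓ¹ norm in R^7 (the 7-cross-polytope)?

The vertices are ±e_1, ..., ±e_7, so there are 2·7 = 14.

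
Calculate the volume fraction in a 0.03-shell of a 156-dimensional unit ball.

V(inner)/V(outer) = ((1-0.03)/1)^156 ≈ 0.008638, so the shell fraction is 0.991362.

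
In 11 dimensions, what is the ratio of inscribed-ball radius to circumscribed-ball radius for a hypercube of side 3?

For an n-cube of any side s, the inradius is s/2 and the circumradius is s√n/2, so the ratio is 1/√11 ≈ 0.301511.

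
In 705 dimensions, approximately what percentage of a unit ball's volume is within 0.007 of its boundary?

1 - (1-0.007)^705 ≈ 0.992933 ≈ 99.29%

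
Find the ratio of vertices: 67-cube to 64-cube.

The 67-cube has 2^67 = 147573952589676412928 vertices. The 64-cube has 2^64 = 18446744073709551616 vertices. Ratio: 147573952589676412928/18446744073709551616 = 8.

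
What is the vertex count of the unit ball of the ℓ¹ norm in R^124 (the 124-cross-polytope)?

The vertices are ±e_1, ..., ±e_124, so there are 2·124 = 248.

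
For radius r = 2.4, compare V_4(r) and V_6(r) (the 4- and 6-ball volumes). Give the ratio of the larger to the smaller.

V_4(2.4) ≈ 163.725, V_6(2.4) ≈ 987.565. The 6-ball is larger by a factor of 6.032.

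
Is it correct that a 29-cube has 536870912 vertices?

True. The 29-cube has 2^29 = 536870912 vertices.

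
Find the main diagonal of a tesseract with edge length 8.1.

||(8.1,8.1,...,8.1)|| = √(4)·8.1 = 16.2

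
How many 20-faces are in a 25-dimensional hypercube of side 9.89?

Number of 20-faces = C(25,20) · 2^(25-20) = 53130 · 32 = 1700160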